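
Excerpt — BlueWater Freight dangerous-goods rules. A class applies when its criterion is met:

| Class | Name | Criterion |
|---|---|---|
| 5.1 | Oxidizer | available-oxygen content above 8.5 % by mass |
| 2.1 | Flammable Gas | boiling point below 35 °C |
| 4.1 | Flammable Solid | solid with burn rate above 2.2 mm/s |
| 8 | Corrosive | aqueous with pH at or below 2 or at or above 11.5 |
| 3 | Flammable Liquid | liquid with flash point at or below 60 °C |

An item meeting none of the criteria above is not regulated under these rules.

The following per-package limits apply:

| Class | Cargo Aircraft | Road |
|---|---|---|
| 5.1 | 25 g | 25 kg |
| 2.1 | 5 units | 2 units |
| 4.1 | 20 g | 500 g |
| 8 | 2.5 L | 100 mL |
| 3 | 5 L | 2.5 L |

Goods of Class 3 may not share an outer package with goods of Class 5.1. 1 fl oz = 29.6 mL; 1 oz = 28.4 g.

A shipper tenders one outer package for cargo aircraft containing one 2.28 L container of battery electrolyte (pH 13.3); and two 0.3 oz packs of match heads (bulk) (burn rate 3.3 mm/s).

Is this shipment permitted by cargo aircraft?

With pH 13.3 (≥ 11.5), the battery electrolyte falls in Class 8.
Burn rate 3.3 mm/s meets the Class 4.1 criterion (Flammable Solid), so the match heads (bulk) are Class 4.1.
Class 8 quantity: 2.28 L.
That is within the Class 8 cargo aircraft limit of 2.5 L.
Class 4.1 quantity: two 0.3 oz packs = 17.04 g.
That is within the Class 4.1 cargo aircraft limit of 20 g.
The segregation rule (Class 3 with Class 5.1) does not apply to Class 8 with Class 4.1.
Every hazard class is within its cargo aircraft limit and no segregation rule is violated.

Yes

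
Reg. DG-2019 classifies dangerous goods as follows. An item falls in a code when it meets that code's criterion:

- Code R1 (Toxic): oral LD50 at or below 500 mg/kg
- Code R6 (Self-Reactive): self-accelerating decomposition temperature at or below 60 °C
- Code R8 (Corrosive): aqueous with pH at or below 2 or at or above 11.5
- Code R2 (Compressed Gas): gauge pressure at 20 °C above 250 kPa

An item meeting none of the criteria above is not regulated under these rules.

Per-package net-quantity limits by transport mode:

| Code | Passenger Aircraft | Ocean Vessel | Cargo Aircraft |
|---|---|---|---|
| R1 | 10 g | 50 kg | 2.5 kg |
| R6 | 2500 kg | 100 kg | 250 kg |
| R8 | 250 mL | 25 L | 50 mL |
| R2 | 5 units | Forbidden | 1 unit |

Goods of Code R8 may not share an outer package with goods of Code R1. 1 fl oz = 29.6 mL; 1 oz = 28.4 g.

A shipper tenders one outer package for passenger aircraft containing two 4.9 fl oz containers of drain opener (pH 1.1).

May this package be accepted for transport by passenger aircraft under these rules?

No

With pH 1.1 (≤ 2), the drain opener falls in Code R8.
Code R8 quantity: two 4.9 fl oz containers = 290.08 mL.
290.08 mL > 250 mL (passenger aircraft limit, Code R8) — over the limit.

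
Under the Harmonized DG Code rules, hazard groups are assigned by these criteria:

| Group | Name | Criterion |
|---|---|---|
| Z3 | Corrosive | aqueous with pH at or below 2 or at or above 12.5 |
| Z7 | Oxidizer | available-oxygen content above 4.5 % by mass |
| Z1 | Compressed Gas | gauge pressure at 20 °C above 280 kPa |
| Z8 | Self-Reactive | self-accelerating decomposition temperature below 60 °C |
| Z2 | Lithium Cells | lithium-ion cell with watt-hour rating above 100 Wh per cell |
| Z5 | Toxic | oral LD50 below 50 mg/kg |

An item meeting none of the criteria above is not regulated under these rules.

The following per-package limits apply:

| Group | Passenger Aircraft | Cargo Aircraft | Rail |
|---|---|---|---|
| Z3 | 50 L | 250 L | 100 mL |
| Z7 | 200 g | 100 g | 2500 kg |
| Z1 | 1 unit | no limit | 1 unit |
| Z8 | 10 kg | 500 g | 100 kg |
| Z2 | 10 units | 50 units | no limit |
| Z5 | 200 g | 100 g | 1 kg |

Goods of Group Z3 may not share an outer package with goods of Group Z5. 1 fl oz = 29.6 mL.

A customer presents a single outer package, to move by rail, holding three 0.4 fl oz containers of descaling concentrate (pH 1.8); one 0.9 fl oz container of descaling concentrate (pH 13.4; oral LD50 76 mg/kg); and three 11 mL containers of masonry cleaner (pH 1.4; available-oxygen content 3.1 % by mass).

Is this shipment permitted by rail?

With pH 1.8 (≤ 2), the descaling concentrate falls in Group Z3.
With pH 13.4 (≥ 12.5), the descaling concentrate falls in Group Z3.
With pH 1.4 (≤ 2), the masonry cleaner falls in Group Z3.
Total Group Z3: (three 0.4 fl oz containers = 35.52 mL) + (one 0.9 fl oz container = 26.64 mL) + (three 11 mL containers = 33 mL) = 95.16 mL.
That is within the Group Z3 rail limit of 100 mL.

Yes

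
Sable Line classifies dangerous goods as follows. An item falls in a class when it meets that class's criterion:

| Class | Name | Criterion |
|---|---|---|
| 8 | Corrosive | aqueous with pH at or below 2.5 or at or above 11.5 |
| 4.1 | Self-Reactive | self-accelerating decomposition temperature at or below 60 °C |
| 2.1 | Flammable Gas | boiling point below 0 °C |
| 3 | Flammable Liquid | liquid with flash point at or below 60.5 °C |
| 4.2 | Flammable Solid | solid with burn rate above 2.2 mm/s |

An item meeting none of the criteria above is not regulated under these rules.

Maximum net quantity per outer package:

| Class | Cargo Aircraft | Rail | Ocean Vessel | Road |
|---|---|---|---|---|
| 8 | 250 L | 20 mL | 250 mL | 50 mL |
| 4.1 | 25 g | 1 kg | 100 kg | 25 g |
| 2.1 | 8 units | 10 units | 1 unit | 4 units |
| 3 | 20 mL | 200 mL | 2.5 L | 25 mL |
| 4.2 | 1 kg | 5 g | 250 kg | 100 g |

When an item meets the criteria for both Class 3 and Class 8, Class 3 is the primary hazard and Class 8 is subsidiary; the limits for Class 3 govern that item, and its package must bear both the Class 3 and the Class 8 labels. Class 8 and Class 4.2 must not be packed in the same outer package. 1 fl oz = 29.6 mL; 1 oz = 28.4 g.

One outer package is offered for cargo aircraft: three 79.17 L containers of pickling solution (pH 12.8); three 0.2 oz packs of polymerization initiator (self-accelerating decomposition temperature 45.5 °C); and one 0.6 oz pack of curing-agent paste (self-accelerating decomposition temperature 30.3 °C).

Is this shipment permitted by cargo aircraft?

No

Pickling solution: pH 12.8 ≥ 11.5 → Class 8 (Corrosive).
Polymerization initiator: self-accelerating decomposition temperature 45.5 °C ≤ 60 °C → Class 4.1 (Self-Reactive).
Self-accelerating decomposition temperature 30.3 °C meets the Class 4.1 criterion (Self-Reactive), so the curing-agent paste is Class 4.1.
Total Class 4.1: (three 0.2 oz packs = 17.04 g) + (one 0.6 oz pack = 17.04 g) = 34.08 g.
34.08 g exceeds the cargo aircraft limit of 25 g for Class 4.1.
Class 8 quantity: three 79.17 L containers = 237.51 L.
That is within the Class 8 cargo aircraft limit of 250 L.
The segregation rule (Class 8 with Class 4.2) does not apply to Class 4.1 with Class 8.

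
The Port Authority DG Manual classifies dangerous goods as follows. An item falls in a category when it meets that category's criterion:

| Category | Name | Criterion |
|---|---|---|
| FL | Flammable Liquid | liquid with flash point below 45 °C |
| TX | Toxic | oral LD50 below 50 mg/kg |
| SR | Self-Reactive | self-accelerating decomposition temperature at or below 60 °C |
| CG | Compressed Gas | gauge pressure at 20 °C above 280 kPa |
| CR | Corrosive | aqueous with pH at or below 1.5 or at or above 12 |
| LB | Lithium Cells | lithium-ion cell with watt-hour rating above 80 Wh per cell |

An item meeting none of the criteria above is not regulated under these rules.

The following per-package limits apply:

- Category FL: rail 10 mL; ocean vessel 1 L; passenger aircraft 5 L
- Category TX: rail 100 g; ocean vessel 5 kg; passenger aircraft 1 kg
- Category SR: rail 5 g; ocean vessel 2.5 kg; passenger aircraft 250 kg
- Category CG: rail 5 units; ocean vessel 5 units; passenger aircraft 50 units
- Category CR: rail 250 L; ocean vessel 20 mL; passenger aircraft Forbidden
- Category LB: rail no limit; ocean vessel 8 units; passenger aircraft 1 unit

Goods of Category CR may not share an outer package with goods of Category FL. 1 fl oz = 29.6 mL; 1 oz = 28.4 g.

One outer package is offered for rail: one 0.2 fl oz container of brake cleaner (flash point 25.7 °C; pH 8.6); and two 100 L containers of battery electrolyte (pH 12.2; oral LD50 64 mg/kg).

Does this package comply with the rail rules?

No

Brake cleaner: flash point 25.7 °C < 45 °C → Category FL (Flammable Liquid).
With pH 12.2 (≥ 12), the battery electrolyte falls in Category CR.
Category CR quantity: two 100 L containers = 200 L.
200 L is within the rail limit of 250 L for Category CR.
Category FL quantity: one 0.2 fl oz container = 5.92 mL.
That is within the Category FL rail limit of 10 mL.
Category CR and Category FL may not share an outer package.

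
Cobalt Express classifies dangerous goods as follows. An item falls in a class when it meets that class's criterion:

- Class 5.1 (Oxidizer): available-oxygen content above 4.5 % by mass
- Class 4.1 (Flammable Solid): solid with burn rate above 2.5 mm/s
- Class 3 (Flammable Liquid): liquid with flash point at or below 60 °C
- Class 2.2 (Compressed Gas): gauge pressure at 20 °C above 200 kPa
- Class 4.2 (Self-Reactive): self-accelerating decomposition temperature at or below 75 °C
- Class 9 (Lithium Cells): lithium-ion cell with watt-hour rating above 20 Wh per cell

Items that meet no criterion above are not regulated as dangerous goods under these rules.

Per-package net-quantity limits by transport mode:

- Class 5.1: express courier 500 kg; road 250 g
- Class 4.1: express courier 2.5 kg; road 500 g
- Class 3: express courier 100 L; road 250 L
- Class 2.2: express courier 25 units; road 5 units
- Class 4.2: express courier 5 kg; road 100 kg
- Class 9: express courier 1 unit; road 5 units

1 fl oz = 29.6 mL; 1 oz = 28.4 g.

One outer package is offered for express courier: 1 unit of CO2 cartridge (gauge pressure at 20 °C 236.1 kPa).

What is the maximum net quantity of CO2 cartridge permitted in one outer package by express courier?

25 units

Gauge pressure at 20 °C 236.1 kPa meets the Class 2.2 criterion (Compressed Gas), so the CO2 cartridge is Class 2.2.
The express courier limit for Class 2.2 is 25 units.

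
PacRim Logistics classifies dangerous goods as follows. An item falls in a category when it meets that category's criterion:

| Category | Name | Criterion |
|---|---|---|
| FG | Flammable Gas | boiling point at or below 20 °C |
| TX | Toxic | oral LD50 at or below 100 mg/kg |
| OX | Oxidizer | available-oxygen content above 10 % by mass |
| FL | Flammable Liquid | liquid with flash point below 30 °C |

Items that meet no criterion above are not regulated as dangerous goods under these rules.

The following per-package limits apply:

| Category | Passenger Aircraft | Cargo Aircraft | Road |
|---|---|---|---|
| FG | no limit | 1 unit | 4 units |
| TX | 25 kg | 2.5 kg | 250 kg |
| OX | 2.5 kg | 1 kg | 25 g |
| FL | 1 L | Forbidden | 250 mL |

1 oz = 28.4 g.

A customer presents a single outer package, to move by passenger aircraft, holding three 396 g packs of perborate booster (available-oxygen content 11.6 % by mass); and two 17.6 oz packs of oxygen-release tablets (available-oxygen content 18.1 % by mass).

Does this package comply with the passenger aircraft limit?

Perborate booster: available-oxygen content 11.6 % by mass > 10 % by mass → Category OX (Oxidizer).
Available-oxygen content 18.1 % by mass meets the Category OX criterion (Oxidizer), so the oxygen-release tablets are Category OX.
Category OX net quantity: (three 396 g packs = 1.188 kg) + (two 17.6 oz packs = 999.68 g) = 2187.68 g.
That is within the Category OX passenger aircraft limit of 2.5 kg.

Yes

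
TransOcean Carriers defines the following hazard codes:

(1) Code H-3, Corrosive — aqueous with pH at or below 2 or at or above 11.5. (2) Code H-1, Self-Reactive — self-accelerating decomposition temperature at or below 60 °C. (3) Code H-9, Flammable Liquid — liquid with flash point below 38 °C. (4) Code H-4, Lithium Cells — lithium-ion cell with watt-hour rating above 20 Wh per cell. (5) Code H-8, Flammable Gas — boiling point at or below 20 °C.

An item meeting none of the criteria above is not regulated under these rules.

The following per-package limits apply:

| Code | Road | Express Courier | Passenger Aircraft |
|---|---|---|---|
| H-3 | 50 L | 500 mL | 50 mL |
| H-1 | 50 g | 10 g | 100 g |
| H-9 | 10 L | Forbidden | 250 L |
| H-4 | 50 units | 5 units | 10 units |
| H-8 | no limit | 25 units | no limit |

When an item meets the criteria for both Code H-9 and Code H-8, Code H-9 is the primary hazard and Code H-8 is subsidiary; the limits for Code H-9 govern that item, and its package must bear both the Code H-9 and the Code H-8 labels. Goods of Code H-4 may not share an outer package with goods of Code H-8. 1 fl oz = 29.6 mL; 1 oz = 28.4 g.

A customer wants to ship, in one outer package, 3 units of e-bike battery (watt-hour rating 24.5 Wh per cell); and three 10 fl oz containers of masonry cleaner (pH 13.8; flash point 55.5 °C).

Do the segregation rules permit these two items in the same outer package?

Watt-hour rating 24.5 Wh per cell meets the Code H-4 criterion (Lithium Cells), so the e-bike battery is Code H-4.
pH 13.8 meets the Code H-3 criterion (Corrosive), so the masonry cleaner is Code H-3.
No segregation rule bars Code H-4 with Code H-3.

Yes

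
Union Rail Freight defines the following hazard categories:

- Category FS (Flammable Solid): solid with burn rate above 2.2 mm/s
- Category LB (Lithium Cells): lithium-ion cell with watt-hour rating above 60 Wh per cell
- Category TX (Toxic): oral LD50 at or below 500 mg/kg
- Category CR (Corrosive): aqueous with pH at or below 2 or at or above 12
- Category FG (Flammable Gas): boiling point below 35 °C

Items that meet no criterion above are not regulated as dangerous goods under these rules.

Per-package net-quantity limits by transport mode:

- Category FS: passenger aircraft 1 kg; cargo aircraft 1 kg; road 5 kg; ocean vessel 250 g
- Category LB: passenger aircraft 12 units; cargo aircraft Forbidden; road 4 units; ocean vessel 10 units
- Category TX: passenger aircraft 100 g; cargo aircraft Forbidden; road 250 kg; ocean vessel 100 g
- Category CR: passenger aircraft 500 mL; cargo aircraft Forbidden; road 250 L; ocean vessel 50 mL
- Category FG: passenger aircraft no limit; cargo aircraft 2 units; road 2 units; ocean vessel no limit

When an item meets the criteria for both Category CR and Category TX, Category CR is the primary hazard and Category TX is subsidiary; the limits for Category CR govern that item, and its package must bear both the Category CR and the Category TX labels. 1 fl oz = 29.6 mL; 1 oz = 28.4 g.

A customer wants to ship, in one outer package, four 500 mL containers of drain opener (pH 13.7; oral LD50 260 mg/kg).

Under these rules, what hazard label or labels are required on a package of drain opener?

pH 13.7 meets the Category CR criterion (Corrosive), so the drain opener is Category CR.
Oral LD50 260 mg/kg meets the Category TX criterion (Toxic), so the drain opener is Category TX.
By the precedence rule Category CR is primary and Category TX is subsidiary, and that rule requires both labels on the package.

Category CR and TX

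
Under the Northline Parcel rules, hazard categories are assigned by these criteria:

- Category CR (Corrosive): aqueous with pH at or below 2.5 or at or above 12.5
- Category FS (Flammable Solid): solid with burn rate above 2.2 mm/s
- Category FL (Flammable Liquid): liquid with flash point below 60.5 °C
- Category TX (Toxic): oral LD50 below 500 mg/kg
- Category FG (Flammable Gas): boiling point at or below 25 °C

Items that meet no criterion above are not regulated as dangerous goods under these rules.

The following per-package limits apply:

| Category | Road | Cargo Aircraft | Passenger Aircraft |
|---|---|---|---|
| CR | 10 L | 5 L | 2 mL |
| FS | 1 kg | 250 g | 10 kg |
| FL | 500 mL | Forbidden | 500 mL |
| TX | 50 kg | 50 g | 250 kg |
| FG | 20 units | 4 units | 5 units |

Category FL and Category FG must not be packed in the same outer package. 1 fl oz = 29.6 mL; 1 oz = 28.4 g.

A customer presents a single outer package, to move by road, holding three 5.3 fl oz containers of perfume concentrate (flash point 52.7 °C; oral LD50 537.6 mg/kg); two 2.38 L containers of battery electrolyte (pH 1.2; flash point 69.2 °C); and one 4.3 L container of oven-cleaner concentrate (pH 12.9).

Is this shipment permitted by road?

Yes

The perfume concentrate has flash point 52.7 °C, which is < 60.5 °C, so it is Category FL (Flammable Liquid).
pH 1.2 meets the Category CR criterion (Corrosive), so the battery electrolyte is Category CR.
The oven-cleaner concentrate has pH 12.9, which is ≥ 12.5, so it is Category CR (Corrosive).
Category FL quantity: three 5.3 fl oz containers = 470.64 mL.
470.64 mL ≤ 500 mL (road limit, Category FL) — within limit.
Total Category CR: (two 2.38 L containers = 4.76 L) + 4.3 L = 9.06 L.
That is within the Category CR road limit of 10 L.
The segregation rule (Category FL with Category FG) does not apply to Category FL with Category CR.
Every hazard category is within its road limit and no segregation rule is violated.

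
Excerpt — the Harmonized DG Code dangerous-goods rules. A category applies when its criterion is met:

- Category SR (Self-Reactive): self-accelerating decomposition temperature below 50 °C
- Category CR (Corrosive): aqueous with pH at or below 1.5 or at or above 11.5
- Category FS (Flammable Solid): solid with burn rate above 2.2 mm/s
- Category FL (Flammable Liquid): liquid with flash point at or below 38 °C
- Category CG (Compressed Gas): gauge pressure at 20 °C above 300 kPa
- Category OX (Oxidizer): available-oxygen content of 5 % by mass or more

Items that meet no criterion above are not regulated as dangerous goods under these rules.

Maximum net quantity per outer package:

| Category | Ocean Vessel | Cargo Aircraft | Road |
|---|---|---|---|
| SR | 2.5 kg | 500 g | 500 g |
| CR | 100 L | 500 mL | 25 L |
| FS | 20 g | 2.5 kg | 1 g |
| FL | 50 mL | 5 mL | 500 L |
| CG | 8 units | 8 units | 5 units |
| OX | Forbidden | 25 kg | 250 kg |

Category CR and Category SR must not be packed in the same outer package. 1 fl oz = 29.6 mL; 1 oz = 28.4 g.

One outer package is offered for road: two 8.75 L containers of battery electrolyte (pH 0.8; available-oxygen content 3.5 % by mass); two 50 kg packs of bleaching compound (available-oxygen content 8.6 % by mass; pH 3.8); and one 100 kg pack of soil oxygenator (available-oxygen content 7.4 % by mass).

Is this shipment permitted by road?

Yes

The battery electrolyte has pH 0.8, which is ≤ 1.5, so it is Category CR (Corrosive).
Bleaching compound: available-oxygen content 8.6 % by mass ≥ 5 % by mass → Category OX (Oxidizer).
With available-oxygen content 7.4 % by mass (≥ 5 % by mass), the soil oxygenator falls in Category OX.
Category CR quantity: two 8.75 L containers = 17.5 L.
That is within the Category CR road limit of 25 L.
Category OX net quantity: (two 50 kg packs = 100 kg) + 100 kg = 200 kg.
That is within the Category OX road limit of 250 kg.
The segregation rule (Category CR with Category SR) does not apply to Category CR with Category OX.
Every hazard category is within its road limit and no segregation rule is violated.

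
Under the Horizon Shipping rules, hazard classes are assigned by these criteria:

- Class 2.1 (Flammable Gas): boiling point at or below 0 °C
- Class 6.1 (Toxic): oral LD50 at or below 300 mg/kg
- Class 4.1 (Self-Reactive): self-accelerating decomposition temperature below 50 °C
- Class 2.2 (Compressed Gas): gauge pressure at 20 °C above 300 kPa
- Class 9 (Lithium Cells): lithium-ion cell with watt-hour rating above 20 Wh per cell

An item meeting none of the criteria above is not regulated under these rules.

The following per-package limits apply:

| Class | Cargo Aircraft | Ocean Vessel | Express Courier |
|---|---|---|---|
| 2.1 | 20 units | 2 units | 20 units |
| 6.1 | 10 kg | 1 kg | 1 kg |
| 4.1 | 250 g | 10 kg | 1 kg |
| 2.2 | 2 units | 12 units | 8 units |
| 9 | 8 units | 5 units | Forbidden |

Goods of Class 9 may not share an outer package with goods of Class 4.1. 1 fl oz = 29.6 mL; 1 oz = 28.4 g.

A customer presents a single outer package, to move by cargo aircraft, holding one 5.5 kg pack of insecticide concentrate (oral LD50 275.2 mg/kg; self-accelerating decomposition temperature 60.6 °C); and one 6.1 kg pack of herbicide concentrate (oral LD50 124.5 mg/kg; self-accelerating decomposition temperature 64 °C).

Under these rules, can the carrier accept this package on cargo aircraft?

Oral LD50 275.2 mg/kg meets the Class 6.1 criterion (Toxic), so the insecticide concentrate is Class 6.1.
The herbicide concentrate has oral LD50 124.5 mg/kg, which is ≤ 300 mg/kg, so it is Class 6.1 (Toxic).
Total Class 6.1: 5.5 kg + 6.1 kg = 11.6 kg.
11.6 kg > 10 kg (cargo aircraft limit, Class 6.1) — over the limit.

No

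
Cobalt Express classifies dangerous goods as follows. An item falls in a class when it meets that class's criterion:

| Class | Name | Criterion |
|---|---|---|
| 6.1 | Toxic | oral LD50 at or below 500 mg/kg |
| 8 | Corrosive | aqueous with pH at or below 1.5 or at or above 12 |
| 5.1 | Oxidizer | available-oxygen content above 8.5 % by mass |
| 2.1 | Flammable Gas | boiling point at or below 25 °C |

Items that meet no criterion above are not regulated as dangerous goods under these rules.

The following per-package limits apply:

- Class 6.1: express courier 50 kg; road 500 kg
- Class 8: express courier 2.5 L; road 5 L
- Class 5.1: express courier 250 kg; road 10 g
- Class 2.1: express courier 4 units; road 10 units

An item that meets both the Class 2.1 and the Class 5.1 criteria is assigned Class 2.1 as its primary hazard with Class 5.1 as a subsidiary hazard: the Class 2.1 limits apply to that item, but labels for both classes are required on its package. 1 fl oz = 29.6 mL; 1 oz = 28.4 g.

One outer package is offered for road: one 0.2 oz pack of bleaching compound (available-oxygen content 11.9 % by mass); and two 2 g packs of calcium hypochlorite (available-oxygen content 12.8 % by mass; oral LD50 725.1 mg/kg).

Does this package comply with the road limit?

Yes

Available-oxygen content 11.9 % by mass meets the Class 5.1 criterion (Oxidizer), so the bleaching compound is Class 5.1.
The calcium hypochlorite has available-oxygen content 12.8 % by mass, which is > 8.5 % by mass, so it is Class 5.1 (Oxidizer).
Class 5.1 net quantity: (one 0.2 oz pack = 5.68 g) + (two 2 g packs = 4 g) = 9.68 g.
That is within the Class 5.1 road limit of 10 g.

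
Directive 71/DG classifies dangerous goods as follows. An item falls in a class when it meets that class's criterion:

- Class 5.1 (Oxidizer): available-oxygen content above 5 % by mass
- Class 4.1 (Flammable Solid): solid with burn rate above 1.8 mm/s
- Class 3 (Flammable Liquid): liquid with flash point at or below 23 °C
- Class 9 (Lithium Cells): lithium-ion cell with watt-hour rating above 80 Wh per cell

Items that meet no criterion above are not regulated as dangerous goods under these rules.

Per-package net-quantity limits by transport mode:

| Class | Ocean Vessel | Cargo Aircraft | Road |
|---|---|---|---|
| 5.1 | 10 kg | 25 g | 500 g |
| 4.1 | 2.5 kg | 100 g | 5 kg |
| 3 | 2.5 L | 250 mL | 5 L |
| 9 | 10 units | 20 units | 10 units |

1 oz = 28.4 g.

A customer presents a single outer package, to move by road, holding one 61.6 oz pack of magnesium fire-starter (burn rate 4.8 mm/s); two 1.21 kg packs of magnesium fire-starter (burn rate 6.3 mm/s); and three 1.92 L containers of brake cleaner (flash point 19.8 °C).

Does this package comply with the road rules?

Magnesium fire-starter: burn rate 4.8 mm/s > 1.8 mm/s → Class 4.1 (Flammable Solid).
With burn rate 6.3 mm/s (> 1.8 mm/s), the magnesium fire-starter falls in Class 4.1.
With flash point 19.8 °C (≤ 23 °C), the brake cleaner falls in Class 3.
Total Class 4.1: (one 61.6 oz pack = 1749.44 g) + (two 1.21 kg packs = 2.42 kg) = 4169.44 g.
That is within the Class 4.1 road limit of 5 kg.
Class 3 quantity: three 1.92 L containers = 5.76 L.
5.76 L exceeds the road limit of 5 L for Class 3.

No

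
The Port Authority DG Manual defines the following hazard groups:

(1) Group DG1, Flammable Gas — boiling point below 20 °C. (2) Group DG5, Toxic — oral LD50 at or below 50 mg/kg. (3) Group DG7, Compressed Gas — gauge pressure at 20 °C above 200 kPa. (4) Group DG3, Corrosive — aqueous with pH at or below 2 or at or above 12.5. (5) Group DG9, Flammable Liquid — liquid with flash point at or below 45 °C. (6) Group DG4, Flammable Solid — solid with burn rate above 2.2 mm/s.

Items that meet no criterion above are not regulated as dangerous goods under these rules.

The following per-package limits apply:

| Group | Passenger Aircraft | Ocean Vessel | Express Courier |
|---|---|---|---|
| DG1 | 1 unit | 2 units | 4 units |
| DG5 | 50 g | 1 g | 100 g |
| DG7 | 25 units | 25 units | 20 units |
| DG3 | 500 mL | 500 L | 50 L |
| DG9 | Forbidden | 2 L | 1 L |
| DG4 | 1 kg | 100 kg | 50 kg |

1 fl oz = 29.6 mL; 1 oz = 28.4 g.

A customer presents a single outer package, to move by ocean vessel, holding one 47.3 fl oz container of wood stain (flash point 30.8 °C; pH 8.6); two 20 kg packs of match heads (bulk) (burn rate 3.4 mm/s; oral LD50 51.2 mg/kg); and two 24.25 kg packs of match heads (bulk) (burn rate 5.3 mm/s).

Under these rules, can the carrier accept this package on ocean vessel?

Wood stain: flash point 30.8 °C ≤ 45 °C → Group DG9 (Flammable Liquid).
The match heads (bulk) have burn rate 3.4 mm/s, which is > 2.2 mm/s, so they are Group DG4 (Flammable Solid).
Match heads (bulk): burn rate 5.3 mm/s > 2.2 mm/s → Group DG4 (Flammable Solid).
Total Group DG4: (two 20 kg packs = 40 kg) + (two 24.25 kg packs = 48.5 kg) = 88.5 kg.
88.5 kg is within the ocean vessel limit of 100 kg for Group DG4.
Group DG9 quantity: one 47.3 fl oz container = 1400.08 mL.
1400.08 mL is within the ocean vessel limit of 2 L for Group DG9.
Every hazard group is within its ocean vessel limit and no segregation rule is violated.

Yes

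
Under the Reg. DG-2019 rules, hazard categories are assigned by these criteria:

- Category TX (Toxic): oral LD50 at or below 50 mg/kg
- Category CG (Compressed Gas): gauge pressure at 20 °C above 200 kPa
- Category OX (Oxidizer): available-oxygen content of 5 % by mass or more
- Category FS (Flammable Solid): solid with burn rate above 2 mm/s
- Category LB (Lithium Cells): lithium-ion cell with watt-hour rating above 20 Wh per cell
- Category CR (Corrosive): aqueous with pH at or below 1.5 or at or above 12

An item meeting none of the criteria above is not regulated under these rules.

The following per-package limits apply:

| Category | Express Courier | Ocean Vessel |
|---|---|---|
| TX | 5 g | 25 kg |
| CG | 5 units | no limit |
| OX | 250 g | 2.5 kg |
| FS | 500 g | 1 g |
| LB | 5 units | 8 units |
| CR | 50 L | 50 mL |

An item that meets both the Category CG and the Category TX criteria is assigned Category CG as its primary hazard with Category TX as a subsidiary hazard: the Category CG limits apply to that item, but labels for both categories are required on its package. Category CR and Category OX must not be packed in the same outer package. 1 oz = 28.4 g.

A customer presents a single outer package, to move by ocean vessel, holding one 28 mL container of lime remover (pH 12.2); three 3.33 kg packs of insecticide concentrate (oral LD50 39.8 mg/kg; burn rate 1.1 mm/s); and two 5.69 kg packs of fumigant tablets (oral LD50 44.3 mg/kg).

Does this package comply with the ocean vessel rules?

Yes

With pH 12.2 (≥ 12), the lime remover falls in Category CR.
Insecticide concentrate: oral LD50 39.8 mg/kg ≤ 50 mg/kg → Category TX (Toxic).
The fumigant tablets have oral LD50 44.3 mg/kg, which is ≤ 50 mg/kg, so they are Category TX (Toxic).
Category CR quantity: 28 mL.
That is within the Category CR ocean vessel limit of 50 mL.
Category TX net quantity: (three 3.33 kg packs = 9.99 kg) + (two 5.69 kg packs = 11.38 kg) = 21.37 kg.
21.37 kg ≤ 25 kg (ocean vessel limit, Category TX) — within limit.
The segregation rule (Category CR with Category OX) does not apply to Category CR with Category TX.
Every hazard category is within its ocean vessel limit and no segregation rule is violated.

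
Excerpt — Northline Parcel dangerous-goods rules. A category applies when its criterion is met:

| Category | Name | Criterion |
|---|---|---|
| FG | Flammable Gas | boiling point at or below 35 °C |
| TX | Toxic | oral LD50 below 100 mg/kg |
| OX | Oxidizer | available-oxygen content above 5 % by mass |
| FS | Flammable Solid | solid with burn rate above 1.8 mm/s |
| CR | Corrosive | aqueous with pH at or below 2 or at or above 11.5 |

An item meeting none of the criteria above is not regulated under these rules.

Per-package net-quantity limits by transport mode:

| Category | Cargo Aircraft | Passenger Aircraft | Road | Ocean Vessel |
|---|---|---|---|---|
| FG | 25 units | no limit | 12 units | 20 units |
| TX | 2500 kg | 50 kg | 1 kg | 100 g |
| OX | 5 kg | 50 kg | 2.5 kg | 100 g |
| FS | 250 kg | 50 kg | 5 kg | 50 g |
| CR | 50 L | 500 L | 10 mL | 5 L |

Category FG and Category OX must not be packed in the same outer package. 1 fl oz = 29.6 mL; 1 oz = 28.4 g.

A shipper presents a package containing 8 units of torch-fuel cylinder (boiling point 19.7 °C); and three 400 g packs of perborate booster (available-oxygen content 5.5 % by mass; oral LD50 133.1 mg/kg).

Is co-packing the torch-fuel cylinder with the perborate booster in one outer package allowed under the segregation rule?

With boiling point 19.7 °C (≤ 35 °C), the torch-fuel cylinder falls in Category FG.
The perborate booster has available-oxygen content 5.5 % by mass, which is > 5 % by mass, so it is Category OX (Oxidizer).
Category FG and Category OX may not share an outer package.

No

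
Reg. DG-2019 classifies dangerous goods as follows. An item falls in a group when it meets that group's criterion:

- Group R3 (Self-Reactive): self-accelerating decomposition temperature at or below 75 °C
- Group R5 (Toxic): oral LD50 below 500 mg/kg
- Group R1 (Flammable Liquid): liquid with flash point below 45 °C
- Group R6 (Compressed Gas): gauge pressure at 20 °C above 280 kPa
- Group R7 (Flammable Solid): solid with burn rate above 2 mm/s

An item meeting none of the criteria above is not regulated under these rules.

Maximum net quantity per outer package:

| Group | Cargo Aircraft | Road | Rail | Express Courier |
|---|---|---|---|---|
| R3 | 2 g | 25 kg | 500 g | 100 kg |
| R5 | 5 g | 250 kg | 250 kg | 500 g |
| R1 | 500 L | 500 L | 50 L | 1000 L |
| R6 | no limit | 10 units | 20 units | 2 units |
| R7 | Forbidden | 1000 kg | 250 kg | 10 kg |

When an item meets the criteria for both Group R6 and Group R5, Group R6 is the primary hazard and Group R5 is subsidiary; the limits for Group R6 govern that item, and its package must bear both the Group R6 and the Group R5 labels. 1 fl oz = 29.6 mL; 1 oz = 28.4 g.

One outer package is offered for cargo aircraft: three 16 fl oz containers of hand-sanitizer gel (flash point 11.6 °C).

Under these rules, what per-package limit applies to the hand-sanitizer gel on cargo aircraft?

Flash point 11.6 °C meets the Group R1 criterion (Flammable Liquid), so the hand-sanitizer gel is Group R1.
The cargo aircraft limit for Group R1 is 500 L.

500 L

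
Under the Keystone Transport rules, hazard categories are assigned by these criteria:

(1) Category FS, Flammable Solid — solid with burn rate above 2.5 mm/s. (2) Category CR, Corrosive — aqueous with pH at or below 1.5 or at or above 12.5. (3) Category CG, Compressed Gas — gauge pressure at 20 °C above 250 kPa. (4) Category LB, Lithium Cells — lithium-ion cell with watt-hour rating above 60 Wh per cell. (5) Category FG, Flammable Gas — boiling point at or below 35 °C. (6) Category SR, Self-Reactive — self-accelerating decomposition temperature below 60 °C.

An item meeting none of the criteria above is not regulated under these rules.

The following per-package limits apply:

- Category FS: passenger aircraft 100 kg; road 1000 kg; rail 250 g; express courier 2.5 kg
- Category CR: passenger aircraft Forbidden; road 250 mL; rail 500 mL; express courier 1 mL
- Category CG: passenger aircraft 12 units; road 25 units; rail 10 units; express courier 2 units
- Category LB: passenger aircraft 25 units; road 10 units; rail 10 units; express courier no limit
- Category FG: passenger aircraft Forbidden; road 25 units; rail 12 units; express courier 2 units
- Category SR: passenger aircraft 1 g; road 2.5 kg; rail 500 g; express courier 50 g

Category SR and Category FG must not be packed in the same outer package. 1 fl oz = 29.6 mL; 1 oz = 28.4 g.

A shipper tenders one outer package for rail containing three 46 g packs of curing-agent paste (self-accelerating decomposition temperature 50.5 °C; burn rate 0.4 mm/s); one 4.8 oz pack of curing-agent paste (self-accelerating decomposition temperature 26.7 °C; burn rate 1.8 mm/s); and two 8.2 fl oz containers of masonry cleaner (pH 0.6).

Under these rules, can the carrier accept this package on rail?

Yes

Curing-agent paste: self-accelerating decomposition temperature 50.5 °C < 60 °C → Category SR (Self-Reactive).
With self-accelerating decomposition temperature 26.7 °C (< 60 °C), the curing-agent paste falls in Category SR.
With pH 0.6 (≤ 1.5), the masonry cleaner falls in Category CR.
Total Category SR: (three 46 g packs = 138 g) + (one 4.8 oz pack = 136.32 g) = 274.32 g.
That is within the Category SR rail limit of 500 g.
Category CR quantity: two 8.2 fl oz containers = 485.44 mL.
485.44 mL ≤ 500 mL (rail limit, Category CR) — within limit.
The segregation rule (Category SR with Category FG) does not apply to Category SR with Category CR.
Every hazard category is within its rail limit and no segregation rule is violated.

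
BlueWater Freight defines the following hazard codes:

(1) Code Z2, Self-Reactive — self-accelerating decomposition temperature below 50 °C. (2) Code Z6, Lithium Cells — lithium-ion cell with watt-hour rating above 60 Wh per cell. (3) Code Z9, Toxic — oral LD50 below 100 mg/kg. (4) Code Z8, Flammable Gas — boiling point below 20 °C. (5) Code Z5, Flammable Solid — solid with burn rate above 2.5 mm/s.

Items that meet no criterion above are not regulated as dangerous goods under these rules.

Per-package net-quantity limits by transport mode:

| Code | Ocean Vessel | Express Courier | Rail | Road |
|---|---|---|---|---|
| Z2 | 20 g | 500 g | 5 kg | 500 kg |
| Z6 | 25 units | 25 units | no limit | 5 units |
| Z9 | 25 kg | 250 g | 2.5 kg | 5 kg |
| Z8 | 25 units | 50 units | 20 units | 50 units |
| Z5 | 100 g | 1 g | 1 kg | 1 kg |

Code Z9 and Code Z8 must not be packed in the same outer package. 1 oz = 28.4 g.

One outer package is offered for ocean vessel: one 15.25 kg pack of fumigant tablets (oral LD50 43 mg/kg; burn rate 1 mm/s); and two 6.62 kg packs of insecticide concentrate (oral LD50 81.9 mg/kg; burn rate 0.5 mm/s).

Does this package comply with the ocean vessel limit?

Oral LD50 43 mg/kg meets the Code Z9 criterion (Toxic), so the fumigant tablets are Code Z9.
Insecticide concentrate: oral LD50 81.9 mg/kg < 100 mg/kg → Code Z9 (Toxic).
Code Z9 net quantity: 15.25 kg + (two 6.62 kg packs = 13.24 kg) = 28.49 kg.
28.49 kg > 25 kg (ocean vessel limit, Code Z9) — over the limit.

No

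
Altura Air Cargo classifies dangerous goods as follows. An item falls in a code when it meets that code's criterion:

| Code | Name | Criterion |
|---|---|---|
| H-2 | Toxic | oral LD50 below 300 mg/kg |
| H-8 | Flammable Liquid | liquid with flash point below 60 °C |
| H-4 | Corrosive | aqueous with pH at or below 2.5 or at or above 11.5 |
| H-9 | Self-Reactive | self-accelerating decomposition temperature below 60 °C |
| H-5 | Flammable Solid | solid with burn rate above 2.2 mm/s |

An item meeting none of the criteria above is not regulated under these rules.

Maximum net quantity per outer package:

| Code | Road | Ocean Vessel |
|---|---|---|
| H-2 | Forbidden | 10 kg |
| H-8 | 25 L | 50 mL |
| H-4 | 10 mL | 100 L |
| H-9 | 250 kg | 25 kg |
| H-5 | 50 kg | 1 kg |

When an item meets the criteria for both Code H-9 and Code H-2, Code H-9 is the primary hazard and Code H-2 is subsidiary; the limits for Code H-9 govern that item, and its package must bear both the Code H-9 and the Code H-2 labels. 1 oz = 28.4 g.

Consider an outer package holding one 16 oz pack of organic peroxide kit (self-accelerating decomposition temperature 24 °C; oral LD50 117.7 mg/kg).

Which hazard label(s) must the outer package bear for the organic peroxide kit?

Code H-2 and H-9

With self-accelerating decomposition temperature 24 °C (< 60 °C), the organic peroxide kit falls in Code H-9.
The organic peroxide kit has oral LD50 117.7 mg/kg, which is < 300 mg/kg, so it is Code H-2 (Toxic).
By the precedence rule Code H-9 is primary and Code H-2 is subsidiary, and that rule requires both labels on the package.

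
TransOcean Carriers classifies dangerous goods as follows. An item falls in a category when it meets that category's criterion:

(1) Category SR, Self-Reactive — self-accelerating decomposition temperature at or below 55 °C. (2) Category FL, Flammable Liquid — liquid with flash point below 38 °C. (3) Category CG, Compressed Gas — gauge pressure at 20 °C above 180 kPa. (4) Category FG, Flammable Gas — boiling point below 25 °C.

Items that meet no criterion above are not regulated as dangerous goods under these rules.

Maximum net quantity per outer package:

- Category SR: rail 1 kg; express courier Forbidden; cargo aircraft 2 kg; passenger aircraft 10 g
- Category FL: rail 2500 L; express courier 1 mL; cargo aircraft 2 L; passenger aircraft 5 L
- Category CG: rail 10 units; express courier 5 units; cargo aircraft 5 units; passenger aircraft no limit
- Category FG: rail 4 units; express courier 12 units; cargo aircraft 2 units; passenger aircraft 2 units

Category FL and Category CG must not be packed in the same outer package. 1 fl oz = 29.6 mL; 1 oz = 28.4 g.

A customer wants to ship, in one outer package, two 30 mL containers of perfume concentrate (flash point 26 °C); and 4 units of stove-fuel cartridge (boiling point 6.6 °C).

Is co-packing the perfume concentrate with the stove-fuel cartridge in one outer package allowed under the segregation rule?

The perfume concentrate has flash point 26 °C, which is < 38 °C, so it is Category FL (Flammable Liquid).
Stove-fuel cartridge: boiling point 6.6 °C < 25 °C → Category FG (Flammable Gas).
No segregation rule bars Category FL with Category FG.

Yes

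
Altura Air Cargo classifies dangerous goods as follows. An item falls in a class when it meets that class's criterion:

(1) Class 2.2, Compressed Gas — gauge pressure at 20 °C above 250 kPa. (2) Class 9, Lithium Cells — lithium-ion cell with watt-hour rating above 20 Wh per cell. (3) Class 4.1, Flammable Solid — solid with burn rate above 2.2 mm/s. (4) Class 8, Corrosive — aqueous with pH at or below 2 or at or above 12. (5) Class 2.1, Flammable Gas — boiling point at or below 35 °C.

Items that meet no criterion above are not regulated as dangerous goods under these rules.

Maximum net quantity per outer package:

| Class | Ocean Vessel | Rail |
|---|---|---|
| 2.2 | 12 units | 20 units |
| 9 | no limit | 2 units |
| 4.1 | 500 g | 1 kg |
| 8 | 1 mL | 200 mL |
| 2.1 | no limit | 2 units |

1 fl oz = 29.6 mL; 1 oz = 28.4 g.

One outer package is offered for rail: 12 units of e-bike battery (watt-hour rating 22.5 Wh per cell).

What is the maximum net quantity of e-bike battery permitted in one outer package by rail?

2 units

Watt-hour rating 22.5 Wh per cell meets the Class 9 criterion (Lithium Cells), so the e-bike battery is Class 9.
The rail limit for Class 9 is 2 units.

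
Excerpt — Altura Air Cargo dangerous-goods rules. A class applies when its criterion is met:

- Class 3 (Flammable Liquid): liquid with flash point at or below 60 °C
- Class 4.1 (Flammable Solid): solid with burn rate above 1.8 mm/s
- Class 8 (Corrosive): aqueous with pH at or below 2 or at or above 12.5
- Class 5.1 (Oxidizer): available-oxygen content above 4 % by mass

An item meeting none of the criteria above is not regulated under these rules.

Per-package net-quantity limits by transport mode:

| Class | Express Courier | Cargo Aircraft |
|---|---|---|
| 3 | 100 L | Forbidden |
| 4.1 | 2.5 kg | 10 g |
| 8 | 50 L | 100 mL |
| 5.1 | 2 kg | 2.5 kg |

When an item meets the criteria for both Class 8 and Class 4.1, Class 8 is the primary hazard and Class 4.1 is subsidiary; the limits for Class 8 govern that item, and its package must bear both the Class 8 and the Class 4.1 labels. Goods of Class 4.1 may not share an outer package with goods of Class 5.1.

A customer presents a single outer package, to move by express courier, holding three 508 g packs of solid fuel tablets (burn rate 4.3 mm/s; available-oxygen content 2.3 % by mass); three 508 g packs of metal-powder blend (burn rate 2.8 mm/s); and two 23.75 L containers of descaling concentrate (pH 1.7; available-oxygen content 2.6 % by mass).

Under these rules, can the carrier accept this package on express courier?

No

With burn rate 4.3 mm/s (> 1.8 mm/s), the solid fuel tablets fall in Class 4.1.
The metal-powder blend has burn rate 2.8 mm/s, which is > 1.8 mm/s, so it is Class 4.1 (Flammable Solid).
With pH 1.7 (≤ 2), the descaling concentrate falls in Class 8.
Total Class 4.1: (three 508 g packs = 1.524 kg) + (three 508 g packs = 1.524 kg) = 3.048 kg.
3.048 kg > 2.5 kg (express courier limit, Class 4.1) — over the limit.
Class 8 quantity: two 23.75 L containers = 47.5 L.
That is within the Class 8 express courier limit of 50 L.
The segregation rule (Class 4.1 with Class 5.1) does not apply to Class 4.1 with Class 8.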